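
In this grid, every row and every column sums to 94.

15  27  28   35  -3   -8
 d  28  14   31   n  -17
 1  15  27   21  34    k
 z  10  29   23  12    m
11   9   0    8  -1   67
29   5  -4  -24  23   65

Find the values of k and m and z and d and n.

k = -4, m = -9, z = 29, d = 9, n = 29

The known cells in column 5 total 65, leaving 94 − 65 = 29 for the blank.
The known cells in row 2 total 85, leaving 94 − 85 = 9 for the blank.
The known cells in column 1 total 65, leaving 94 − 65 = 29 for the blank.
The known cells in row 3 total 98, leaving 94 − 98 = -4 for the blank.
The known cells in row 4 total 103, leaving 94 − 103 = -9 for the blank.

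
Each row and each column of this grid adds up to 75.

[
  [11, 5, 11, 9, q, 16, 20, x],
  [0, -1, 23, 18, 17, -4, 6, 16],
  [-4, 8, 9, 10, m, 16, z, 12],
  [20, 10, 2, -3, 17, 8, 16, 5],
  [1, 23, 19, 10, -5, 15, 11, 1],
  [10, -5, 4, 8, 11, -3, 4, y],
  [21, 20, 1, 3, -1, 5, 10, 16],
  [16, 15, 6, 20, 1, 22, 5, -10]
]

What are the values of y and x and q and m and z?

Row 6 has 10 − 5 + 4 + 8 + 11 − 3 + 4 = 29; the blank must be 75 − 29 = 46.
Column 8 has 16 + 12 + 5 + 1 + 46 + 16 − 10 = 86; the blank must be 75 − 86 = -11.
Row 1 has 11 + 5 + 11 + 9 + 16 + 20 − 11 = 61; the blank must be 75 − 61 = 14.
Column 5 has 14 + 17 + 17 − 5 + 11 − 1 + 1 = 54; the blank must be 75 − 54 = 21.
Row 3 has -4 + 8 + 9 + 10 + 21 + 16 + 12 = 72; the blank must be 75 − 72 = 3.

y = 46, x = -11, q = 14, m = 21, z = 3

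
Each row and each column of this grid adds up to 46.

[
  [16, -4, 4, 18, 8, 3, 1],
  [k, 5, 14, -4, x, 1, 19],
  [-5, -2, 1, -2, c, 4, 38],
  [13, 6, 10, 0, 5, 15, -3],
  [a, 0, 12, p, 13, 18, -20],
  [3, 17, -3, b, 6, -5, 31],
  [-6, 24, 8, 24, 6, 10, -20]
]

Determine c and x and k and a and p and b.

Row 3: -5 − 2 + 1 − 2 + 4 + 38 = 34, so its missing entry is 46 − 34 = 12.
Row 6: 3 + 17 − 3 + 6 − 5 + 31 = 49, so its missing entry is 46 − 49 = -3.
Column 4: 18 − 4 − 2 + 0 − 3 + 24 = 33, so its missing entry is 46 − 33 = 13.
Row 5: 0 + 12 + 13 + 13 + 18 − 20 = 36, so its missing entry is 46 − 36 = 10.
Column 5: 8 + 12 + 5 + 13 + 6 + 6 = 50, so its missing entry is 46 − 50 = -4.
Row 2: 5 + 14 − 4 − 4 + 1 + 19 = 31, so its missing entry is 46 − 31 = 15.

c = 12, x = -4, k = 15, a = 10, p = 13, b = -3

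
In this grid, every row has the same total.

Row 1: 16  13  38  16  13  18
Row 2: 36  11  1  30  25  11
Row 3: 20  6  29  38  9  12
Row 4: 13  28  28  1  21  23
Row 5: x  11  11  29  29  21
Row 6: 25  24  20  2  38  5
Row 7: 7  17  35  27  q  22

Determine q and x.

The complete rows each total 114.
Row 7 is missing 114 − 108 = 6 (since 7 + 17 + 35 + 27 + 22 = 108).
Row 5 is missing 114 − 101 = 13 (since 11 + 11 + 29 + 29 + 21 = 101).

q = 6, x = 13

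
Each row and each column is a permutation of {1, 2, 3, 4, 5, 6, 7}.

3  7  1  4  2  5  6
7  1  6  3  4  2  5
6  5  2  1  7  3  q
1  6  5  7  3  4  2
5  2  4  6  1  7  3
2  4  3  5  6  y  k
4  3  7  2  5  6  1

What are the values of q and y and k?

q = 4, y = 1, k = 7

For row 6, column 6: column 6 already has {2, 3, 4, 5, 6, 7}; that leaves 1.
Cell (3,7): row 3 already has {1, 2, 3, 5, 6, 7} → 4.
Cell (6,7): row 6 already has {1, 2, 3, 4, 5, 6} → 7.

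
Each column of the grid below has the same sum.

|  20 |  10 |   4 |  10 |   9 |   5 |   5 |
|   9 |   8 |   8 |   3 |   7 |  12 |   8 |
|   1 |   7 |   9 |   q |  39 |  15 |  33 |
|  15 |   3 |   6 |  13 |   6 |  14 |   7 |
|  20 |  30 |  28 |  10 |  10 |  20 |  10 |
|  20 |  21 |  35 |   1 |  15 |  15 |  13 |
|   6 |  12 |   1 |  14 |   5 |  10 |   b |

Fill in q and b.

q = 40, b = 15

Column 3 sums to 91 and so does column 5; that's the common total.
In column 4 the known cells total 51, leaving 91 − 51 = 40.
In column 7 the known cells total 76, leaving 91 − 76 = 15.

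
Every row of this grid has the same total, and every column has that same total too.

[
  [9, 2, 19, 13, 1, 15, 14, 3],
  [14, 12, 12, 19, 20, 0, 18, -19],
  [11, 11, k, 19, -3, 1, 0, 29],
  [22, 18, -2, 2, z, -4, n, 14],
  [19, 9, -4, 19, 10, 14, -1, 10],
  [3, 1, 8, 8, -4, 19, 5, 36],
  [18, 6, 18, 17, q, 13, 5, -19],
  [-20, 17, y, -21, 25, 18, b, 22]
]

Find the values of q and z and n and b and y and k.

q = 18, z = 9, n = 17, b = 18, y = 17, k = 8

Rows 1 and 2 both sum to 76, so that's the common total.
Row 3: 11 + 11 + 19 − 3 + 1 + 0 + 29 = 68, so its missing entry is 76 − 68 = 8.
Row 7: 18 + 6 + 18 + 17 + 13 + 5 − 19 = 58, so its missing entry is 76 − 58 = 18.
Column 5: 1 + 20 − 3 + 10 − 4 + 18 + 25 = 67, so its missing entry is 76 − 67 = 9.
Column 3: 19 + 12 + 8 − 2 − 4 + 8 + 18 = 59, so its missing entry is 76 − 59 = 17.
Row 8: -20 + 17 + 17 − 21 + 25 + 18 + 22 = 58, so its missing entry is 76 − 58 = 18.
Row 4: 22 + 18 − 2 + 2 + 9 − 4 + 14 = 59, so its missing entry is 76 − 59 = 17.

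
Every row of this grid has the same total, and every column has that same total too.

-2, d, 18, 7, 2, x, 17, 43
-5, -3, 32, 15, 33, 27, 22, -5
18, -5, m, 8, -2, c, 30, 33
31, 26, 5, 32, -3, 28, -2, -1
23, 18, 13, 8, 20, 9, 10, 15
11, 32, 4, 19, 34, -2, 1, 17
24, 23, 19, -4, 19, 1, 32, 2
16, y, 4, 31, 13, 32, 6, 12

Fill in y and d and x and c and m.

Rows 2 and 4 both sum to 116, so that's the common total.
Row 8 has 16 + 4 + 31 + 13 + 32 + 6 + 12 = 114; the blank must be 116 − 114 = 2.
Column 2 has -3 − 5 + 26 + 18 + 32 + 23 + 2 = 93; the blank must be 116 − 93 = 23.
Row 1 has -2 + 23 + 18 + 7 + 2 + 17 + 43 = 108; the blank must be 116 − 108 = 8.
Column 3 has 18 + 32 + 5 + 13 + 4 + 19 + 4 = 95; the blank must be 116 − 95 = 21.
Row 3 has 18 − 5 + 21 + 8 − 2 + 30 + 33 = 103; the blank must be 116 − 103 = 13.

y = 2, d = 23, x = 8, c = 13, m = 21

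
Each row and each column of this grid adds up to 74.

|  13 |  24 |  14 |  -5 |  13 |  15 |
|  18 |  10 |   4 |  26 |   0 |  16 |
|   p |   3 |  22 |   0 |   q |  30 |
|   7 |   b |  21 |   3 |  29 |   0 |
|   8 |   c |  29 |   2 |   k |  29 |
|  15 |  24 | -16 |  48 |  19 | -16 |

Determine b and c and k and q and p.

Row 4 has 7 + 21 + 3 + 29 + 0 = 60; the blank must be 74 − 60 = 14.
Column 1 has 13 + 18 + 7 + 8 + 15 = 61; the blank must be 74 − 61 = 13.
Row 3 has 13 + 3 + 22 + 0 + 30 = 68; the blank must be 74 − 68 = 6.
Column 5 has 13 + 0 + 6 + 29 + 19 = 67; the blank must be 74 − 67 = 7.
Row 5 has 8 + 29 + 2 + 7 + 29 = 75; the blank must be 74 − 75 = -1.

b = 14, c = -1, k = 7, q = 6, p = 13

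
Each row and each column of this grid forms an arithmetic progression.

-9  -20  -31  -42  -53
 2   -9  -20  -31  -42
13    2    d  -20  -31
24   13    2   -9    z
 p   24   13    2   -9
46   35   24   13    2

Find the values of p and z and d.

p = 35, z = -20, d = -9

Along each row the entries change by -11 per step; down each column they change by 11.
Row 5: from 24 at column 2, stepping by -11 to column 1 gives 35.
Row 4: from 24 at column 1, stepping by -11 to column 5 gives -20.
Row 3: from 13 at column 1, stepping by -11 to column 3 gives -9.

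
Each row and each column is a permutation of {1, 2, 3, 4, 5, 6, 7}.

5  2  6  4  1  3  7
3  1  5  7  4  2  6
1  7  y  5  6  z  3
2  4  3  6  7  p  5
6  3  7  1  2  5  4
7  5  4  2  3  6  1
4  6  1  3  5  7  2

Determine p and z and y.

Cell (4,6): row 4 already has {2, 3, 4, 5, 6, 7} → 1.
For row 3, column 6: column 6 already has {1, 2, 3, 5, 6, 7}; that leaves 4.
Cell (3,3): row 3 already has {1, 3, 4, 5, 6, 7} → 2.

p = 1, z = 4, y = 2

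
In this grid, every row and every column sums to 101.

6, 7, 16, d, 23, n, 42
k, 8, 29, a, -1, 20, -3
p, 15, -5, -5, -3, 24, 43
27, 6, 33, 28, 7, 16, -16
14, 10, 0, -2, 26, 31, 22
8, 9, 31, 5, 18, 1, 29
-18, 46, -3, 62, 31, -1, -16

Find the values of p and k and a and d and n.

p = 32, k = 32, a = 16, d = -3, n = 10

Row 3 has 15 − 5 − 5 − 3 + 24 + 43 = 69; the blank must be 101 − 69 = 32.
Column 6 has 20 + 24 + 16 + 31 + 1 − 1 = 91; the blank must be 101 − 91 = 10.
Row 1 has 6 + 7 + 16 + 23 + 10 + 42 = 104; the blank must be 101 − 104 = -3.
Column 1 has 6 + 32 + 27 + 14 + 8 − 18 = 69; the blank must be 101 − 69 = 32.
Row 2 has 32 + 8 + 29 − 1 + 20 − 3 = 85; the blank must be 101 − 85 = 16.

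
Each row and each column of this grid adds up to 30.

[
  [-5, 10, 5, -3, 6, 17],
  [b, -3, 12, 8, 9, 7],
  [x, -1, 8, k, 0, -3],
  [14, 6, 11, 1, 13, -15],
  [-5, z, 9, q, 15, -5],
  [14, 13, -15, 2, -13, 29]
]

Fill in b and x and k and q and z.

b = -3, x = 15, k = 11, q = 11, z = 5

The known cells in row 2 total 33, leaving 30 − 33 = -3 for the blank.
The known cells in column 1 total 15, leaving 30 − 15 = 15 for the blank.
The known cells in row 3 total 19, leaving 30 − 19 = 11 for the blank.
The known cells in column 4 total 19, leaving 30 − 19 = 11 for the blank.
The known cells in row 5 total 25, leaving 30 − 25 = 5 for the blank.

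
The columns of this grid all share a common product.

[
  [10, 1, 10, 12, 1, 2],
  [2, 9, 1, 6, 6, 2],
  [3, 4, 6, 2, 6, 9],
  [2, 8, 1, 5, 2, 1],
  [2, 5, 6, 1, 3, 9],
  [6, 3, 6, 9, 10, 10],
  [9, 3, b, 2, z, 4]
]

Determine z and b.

Columns 1 and 6 each multiply to 12960, so every column has product 12960.
Column 5: 1×6×6×2×3×10 = 2160, so the missing entry is 12960 ÷ 2160 = 6.
Column 3: 10×1×6×1×6×6 = 2160, so the missing entry is 12960 ÷ 2160 = 6.

z = 6, b = 6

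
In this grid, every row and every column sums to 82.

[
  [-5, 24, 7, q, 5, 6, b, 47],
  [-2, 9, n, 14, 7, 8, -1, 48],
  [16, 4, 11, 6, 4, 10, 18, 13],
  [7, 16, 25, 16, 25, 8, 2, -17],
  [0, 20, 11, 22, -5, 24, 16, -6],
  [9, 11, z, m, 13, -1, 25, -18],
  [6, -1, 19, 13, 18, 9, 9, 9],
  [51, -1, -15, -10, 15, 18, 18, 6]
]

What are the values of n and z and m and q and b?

n = -1, z = 25, m = 18, q = 3, b = -5

The known cells in row 2 total 83, leaving 82 − 83 = -1 for the blank.
The known cells in column 7 total 87, leaving 82 − 87 = -5 for the blank.
The known cells in row 1 total 79, leaving 82 − 79 = 3 for the blank.
The known cells in column 4 total 64, leaving 82 − 64 = 18 for the blank.
The known cells in row 6 total 57, leaving 82 − 57 = 25 for the blank.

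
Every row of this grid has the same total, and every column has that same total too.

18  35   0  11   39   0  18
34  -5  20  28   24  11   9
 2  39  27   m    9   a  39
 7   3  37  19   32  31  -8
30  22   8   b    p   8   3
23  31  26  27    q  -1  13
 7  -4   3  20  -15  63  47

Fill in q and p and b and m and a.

q = 2, p = 30, b = 20, m = -4, a = 9

Rows 1 and 2 both sum to 121, so that's the common total.
Row 6: 23 + 31 + 26 + 27 − 1 + 13 = 119, so its missing entry is 121 − 119 = 2.
Column 5: 39 + 24 + 9 + 32 + 2 − 15 = 91, so its missing entry is 121 − 91 = 30.
Row 5: 30 + 22 + 8 + 30 + 8 + 3 = 101, so its missing entry is 121 − 101 = 20.
Column 4: 11 + 28 + 19 + 20 + 27 + 20 = 125, so its missing entry is 121 − 125 = -4.
Row 3: 2 + 39 + 27 − 4 + 9 + 39 = 112, so its missing entry is 121 − 112 = 9.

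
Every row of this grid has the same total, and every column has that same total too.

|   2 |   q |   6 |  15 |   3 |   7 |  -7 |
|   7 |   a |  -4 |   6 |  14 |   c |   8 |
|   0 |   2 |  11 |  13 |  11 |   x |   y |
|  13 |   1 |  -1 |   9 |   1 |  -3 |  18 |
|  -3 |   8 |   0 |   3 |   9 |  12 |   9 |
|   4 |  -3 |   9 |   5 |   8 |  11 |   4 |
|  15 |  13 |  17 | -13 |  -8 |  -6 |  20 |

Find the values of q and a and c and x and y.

Rows 4 and 5 both sum to 38, so that's the common total.
The known cells in row 1 total 26, leaving 38 − 26 = 12 for the blank.
The known cells in column 2 total 33, leaving 38 − 33 = 5 for the blank.
The known cells in row 2 total 36, leaving 38 − 36 = 2 for the blank.
The known cells in column 7 total 52, leaving 38 − 52 = -14 for the blank.
The known cells in row 3 total 23, leaving 38 − 23 = 15 for the blank.

q = 12, a = 5, c = 2, x = 15, y = -14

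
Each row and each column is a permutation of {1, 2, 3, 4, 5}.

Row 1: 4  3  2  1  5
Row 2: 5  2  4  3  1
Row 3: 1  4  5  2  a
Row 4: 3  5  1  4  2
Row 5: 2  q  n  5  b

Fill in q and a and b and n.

q = 1, a = 3, b = 4, n = 3

At (row 3, col 5): row 3 already has {1, 2, 4, 5}, so the value is 3.
For row 5, column 5: column 5 already has {1, 2, 3, 5}; that leaves 4.
For row 5, column 2: column 2 already has {2, 3, 4, 5}; that leaves 1.
Cell (5,3): row 5 already has {1, 2, 4, 5} → 3.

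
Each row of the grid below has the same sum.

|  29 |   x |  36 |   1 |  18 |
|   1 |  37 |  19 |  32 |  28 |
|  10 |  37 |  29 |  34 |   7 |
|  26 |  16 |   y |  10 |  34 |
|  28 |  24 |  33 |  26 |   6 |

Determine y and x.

y = 31, x = 33

The complete rows each total 117.
Row 4 is missing 117 − 86 = 31 (since 26 + 16 + 10 + 34 = 86).
Row 1 is missing 117 − 84 = 33 (since 29 + 36 + 1 + 18 = 84).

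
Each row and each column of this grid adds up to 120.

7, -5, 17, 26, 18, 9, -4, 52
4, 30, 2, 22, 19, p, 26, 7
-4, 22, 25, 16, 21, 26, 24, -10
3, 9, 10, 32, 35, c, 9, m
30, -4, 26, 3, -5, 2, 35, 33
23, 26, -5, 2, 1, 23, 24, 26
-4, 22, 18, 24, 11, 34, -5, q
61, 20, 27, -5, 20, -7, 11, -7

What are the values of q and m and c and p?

q = 20, m = -1, c = 23, p = 10

Row 7: -4 + 22 + 18 + 24 + 11 + 34 − 5 = 100, so its missing entry is 120 − 100 = 20.
Column 8: 52 + 7 − 10 + 33 + 26 + 20 − 7 = 121, so its missing entry is 120 − 121 = -1.
Row 4: 3 + 9 + 10 + 32 + 35 + 9 − 1 = 97, so its missing entry is 120 − 97 = 23.
Row 2: 4 + 30 + 2 + 22 + 19 + 26 + 7 = 110, so its missing entry is 120 − 110 = 10.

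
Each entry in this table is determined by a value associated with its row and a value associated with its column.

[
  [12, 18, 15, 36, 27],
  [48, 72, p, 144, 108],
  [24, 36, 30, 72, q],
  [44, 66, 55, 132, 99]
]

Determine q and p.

Each row is a constant multiple of every other row — this is a multiplication table with the headers hidden.
Row 3 is 36/18 = 2/1 times row 1, so its entry in column 5 is 27 × 2/1 = 54.
Row 2 is 72/18 = 4/1 times row 1, so its entry in column 3 is 15 × 4/1 = 60.

q = 54, p = 60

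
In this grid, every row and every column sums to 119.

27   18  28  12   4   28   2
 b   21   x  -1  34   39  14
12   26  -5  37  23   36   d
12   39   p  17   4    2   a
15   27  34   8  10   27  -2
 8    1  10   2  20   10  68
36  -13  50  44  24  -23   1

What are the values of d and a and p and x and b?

d = -10, a = 46, p = -1, x = 3, b = 9

Row 3 has 12 + 26 − 5 + 37 + 23 + 36 = 129; the blank must be 119 − 129 = -10.
Column 7 has 2 + 14 − 10 − 2 + 68 + 1 = 73; the blank must be 119 − 73 = 46.
Column 1 has 27 + 12 + 12 + 15 + 8 + 36 = 110; the blank must be 119 − 110 = 9.
Row 2 has 9 + 21 − 1 + 34 + 39 + 14 = 116; the blank must be 119 − 116 = 3.
Row 4 has 12 + 39 + 17 + 4 + 2 + 46 = 120; the blank must be 119 − 120 = -1.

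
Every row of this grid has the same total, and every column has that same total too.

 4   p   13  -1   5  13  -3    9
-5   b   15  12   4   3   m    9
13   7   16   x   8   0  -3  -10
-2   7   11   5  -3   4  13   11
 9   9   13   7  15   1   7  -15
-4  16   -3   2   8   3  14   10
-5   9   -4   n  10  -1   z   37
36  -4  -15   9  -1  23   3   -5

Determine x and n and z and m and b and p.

x = 15, n = -3, z = 3, m = 12, b = -4, p = 6

Rows 4 and 5 both sum to 46, so that's the common total.
Row 1: 4 + 13 − 1 + 5 + 13 − 3 + 9 = 40, so its missing entry is 46 − 40 = 6.
Column 2: 6 + 7 + 7 + 9 + 16 + 9 − 4 = 50, so its missing entry is 46 − 50 = -4.
Row 3: 13 + 7 + 16 + 8 + 0 − 3 − 10 = 31, so its missing entry is 46 − 31 = 15.
Row 2: -5 − 4 + 15 + 12 + 4 + 3 + 9 = 34, so its missing entry is 46 − 34 = 12.
Column 7: -3 + 12 − 3 + 13 + 7 + 14 + 3 = 43, so its missing entry is 46 − 43 = 3.
Row 7: -5 + 9 − 4 + 10 − 1 + 3 + 37 = 49, so its missing entry is 46 − 49 = -3.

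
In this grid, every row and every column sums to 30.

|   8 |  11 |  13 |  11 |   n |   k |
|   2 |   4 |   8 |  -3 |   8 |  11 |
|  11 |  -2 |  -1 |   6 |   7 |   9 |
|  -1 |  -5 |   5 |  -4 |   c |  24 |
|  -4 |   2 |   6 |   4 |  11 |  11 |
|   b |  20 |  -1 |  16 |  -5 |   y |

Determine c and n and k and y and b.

Row 4 has -1 − 5 + 5 − 4 + 24 = 19; the blank must be 30 − 19 = 11.
Column 5 has 8 + 7 + 11 + 11 − 5 = 32; the blank must be 30 − 32 = -2.
Column 1 has 8 + 2 + 11 − 1 − 4 = 16; the blank must be 30 − 16 = 14.
Row 6 has 14 + 20 − 1 + 16 − 5 = 44; the blank must be 30 − 44 = -14.
Row 1 has 8 + 11 + 13 + 11 − 2 = 41; the blank must be 30 − 41 = -11.

c = 11, n = -2, k = -11, y = -14, b = 14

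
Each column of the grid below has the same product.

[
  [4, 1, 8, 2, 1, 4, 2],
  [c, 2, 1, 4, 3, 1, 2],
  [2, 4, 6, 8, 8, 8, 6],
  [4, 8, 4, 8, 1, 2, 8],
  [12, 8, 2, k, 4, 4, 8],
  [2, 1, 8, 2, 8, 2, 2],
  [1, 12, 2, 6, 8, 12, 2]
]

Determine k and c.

k = 1, c = 8

Columns 5 and 6 each multiply to 6144, so every column has product 6144.
Column 4: 2×4×8×8×2×6 = 6144, so the missing entry is 6144 ÷ 6144 = 1.
Column 1: 4×2×4×12×2×1 = 768, so the missing entry is 6144 ÷ 768 = 8.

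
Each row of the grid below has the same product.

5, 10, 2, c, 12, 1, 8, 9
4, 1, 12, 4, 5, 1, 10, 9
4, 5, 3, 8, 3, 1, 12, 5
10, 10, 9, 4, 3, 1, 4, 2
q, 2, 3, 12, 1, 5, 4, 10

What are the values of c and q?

Rows 3 and 4 each multiply to 86400, so every row has product 86400.
Row 1: 5×10×2×12×1×8×9 = 86400, so the missing entry is 86400 ÷ 86400 = 1.
Row 5: 2×3×12×1×5×4×10 = 14400, so the missing entry is 86400 ÷ 14400 = 6.

c = 1, q = 6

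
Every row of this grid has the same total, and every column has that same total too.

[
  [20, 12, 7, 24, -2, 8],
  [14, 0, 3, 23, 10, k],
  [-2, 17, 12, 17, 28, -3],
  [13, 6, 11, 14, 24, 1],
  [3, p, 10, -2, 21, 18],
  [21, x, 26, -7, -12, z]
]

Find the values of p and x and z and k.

Rows 1 and 3 both sum to 69, so that's the common total.
Row 5: 3 + 10 − 2 + 21 + 18 = 50, so its missing entry is 69 − 50 = 19.
Column 2: 12 + 0 + 17 + 6 + 19 = 54, so its missing entry is 69 − 54 = 15.
Row 6: 21 + 15 + 26 − 7 − 12 = 43, so its missing entry is 69 − 43 = 26.
Row 2: 14 + 0 + 3 + 23 + 10 = 50, so its missing entry is 69 − 50 = 19.

p = 19, x = 15, z = 26, k = 19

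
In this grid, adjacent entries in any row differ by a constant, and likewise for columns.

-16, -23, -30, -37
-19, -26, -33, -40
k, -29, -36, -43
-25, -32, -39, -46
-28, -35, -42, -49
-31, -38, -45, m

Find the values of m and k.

m = -52, k = -22

Along each row the entries change by -7 per step; down each column they change by -3.
Row 6: from -31 at column 1, stepping by -7 to column 4 gives -52.
Row 3: from -29 at column 2, stepping by -7 to column 1 gives -22.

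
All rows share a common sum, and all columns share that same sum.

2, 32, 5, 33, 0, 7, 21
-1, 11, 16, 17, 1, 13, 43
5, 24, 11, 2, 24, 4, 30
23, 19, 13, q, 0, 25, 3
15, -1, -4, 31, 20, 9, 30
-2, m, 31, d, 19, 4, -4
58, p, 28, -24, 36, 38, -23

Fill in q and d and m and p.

q = 17, d = 24, m = 28, p = -13

Rows 1 and 2 both sum to 100, so that's the common total.
Row 7: 58 + 28 − 24 + 36 + 38 − 23 = 113, so its missing entry is 100 − 113 = -13.
Row 4: 23 + 19 + 13 + 0 + 25 + 3 = 83, so its missing entry is 100 − 83 = 17.
Column 4: 33 + 17 + 2 + 17 + 31 − 24 = 76, so its missing entry is 100 − 76 = 24.
Row 6: -2 + 31 + 24 + 19 + 4 − 4 = 72, so its missing entry is 100 − 72 = 28.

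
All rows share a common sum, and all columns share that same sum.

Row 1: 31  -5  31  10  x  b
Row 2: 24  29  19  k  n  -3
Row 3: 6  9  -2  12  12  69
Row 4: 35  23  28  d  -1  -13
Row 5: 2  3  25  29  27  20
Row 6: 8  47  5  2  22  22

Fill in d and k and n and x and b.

d = 34, k = 19, n = 18, x = 28, b = 11

Rows 3 and 5 both sum to 106, so that's the common total.
Row 4: 35 + 23 + 28 − 1 − 13 = 72, so its missing entry is 106 − 72 = 34.
Column 6: -3 + 69 − 13 + 20 + 22 = 95, so its missing entry is 106 − 95 = 11.
Row 1: 31 − 5 + 31 + 10 + 11 = 78, so its missing entry is 106 − 78 = 28.
Column 5: 28 + 12 − 1 + 27 + 22 = 88, so its missing entry is 106 − 88 = 18.
Row 2: 24 + 29 + 19 + 18 − 3 = 87, so its missing entry is 106 − 87 = 19.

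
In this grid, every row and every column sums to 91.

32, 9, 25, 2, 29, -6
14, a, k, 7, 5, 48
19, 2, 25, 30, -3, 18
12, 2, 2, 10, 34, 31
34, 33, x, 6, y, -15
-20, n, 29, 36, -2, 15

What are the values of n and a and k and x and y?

Column 5: 29 + 5 − 3 + 34 − 2 = 63, so its missing entry is 91 − 63 = 28.
Row 6: -20 + 29 + 36 − 2 + 15 = 58, so its missing entry is 91 − 58 = 33.
Column 2: 9 + 2 + 2 + 33 + 33 = 79, so its missing entry is 91 − 79 = 12.
Row 2: 14 + 12 + 7 + 5 + 48 = 86, so its missing entry is 91 − 86 = 5.
Row 5: 34 + 33 + 6 + 28 − 15 = 86, so its missing entry is 91 − 86 = 5.

n = 33, a = 12, k = 5, x = 5, y = 28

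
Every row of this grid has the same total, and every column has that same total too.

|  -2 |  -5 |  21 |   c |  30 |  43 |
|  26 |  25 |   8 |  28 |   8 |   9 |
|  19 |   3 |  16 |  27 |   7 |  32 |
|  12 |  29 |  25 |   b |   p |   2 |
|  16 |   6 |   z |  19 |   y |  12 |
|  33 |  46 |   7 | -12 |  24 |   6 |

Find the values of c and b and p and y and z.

c = 17, b = 25, p = 11, y = 24, z = 27

Rows 2 and 3 both sum to 104, so that's the common total.
The known cells in row 1 total 87, leaving 104 − 87 = 17 for the blank.
The known cells in column 3 total 77, leaving 104 − 77 = 27 for the blank.
The known cells in row 5 total 80, leaving 104 − 80 = 24 for the blank.
The known cells in column 5 total 93, leaving 104 − 93 = 11 for the blank.
The known cells in row 4 total 79, leaving 104 − 79 = 25 for the blank.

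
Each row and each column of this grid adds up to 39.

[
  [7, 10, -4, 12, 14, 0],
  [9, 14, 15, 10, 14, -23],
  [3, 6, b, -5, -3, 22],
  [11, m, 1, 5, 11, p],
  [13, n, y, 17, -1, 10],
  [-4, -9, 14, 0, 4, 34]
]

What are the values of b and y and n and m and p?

The known cells in row 3 total 23, leaving 39 − 23 = 16 for the blank.
The known cells in column 3 total 42, leaving 39 − 42 = -3 for the blank.
The known cells in row 5 total 36, leaving 39 − 36 = 3 for the blank.
The known cells in column 2 total 24, leaving 39 − 24 = 15 for the blank.
The known cells in row 4 total 43, leaving 39 − 43 = -4 for the blank.

b = 16, y = -3, n = 3, m = 15, p = -4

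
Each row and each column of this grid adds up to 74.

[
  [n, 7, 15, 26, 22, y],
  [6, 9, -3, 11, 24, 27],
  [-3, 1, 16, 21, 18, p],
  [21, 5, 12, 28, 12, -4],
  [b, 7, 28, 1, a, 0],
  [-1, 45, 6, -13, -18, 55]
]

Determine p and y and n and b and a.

Column 5: 22 + 24 + 18 + 12 − 18 = 58, so its missing entry is 74 − 58 = 16.
Row 5: 7 + 28 + 1 + 16 + 0 = 52, so its missing entry is 74 − 52 = 22.
Column 1: 6 − 3 + 21 + 22 − 1 = 45, so its missing entry is 74 − 45 = 29.
Row 1: 29 + 7 + 15 + 26 + 22 = 99, so its missing entry is 74 − 99 = -25.
Row 3: -3 + 1 + 16 + 21 + 18 = 53, so its missing entry is 74 − 53 = 21.

p = 21, y = -25, n = 29, b = 22, a = 16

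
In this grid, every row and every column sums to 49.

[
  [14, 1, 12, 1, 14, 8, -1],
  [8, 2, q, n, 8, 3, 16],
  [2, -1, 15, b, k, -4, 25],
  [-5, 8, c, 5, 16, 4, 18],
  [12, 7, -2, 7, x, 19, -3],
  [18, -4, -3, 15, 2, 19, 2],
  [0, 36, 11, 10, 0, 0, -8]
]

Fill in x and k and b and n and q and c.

Row 5 has 12 + 7 − 2 + 7 + 19 − 3 = 40; the blank must be 49 − 40 = 9.
Column 5 has 14 + 8 + 16 + 9 + 2 + 0 = 49; the blank must be 49 − 49 = 0.
Row 3 has 2 − 1 + 15 + 0 − 4 + 25 = 37; the blank must be 49 − 37 = 12.
Row 4 has -5 + 8 + 5 + 16 + 4 + 18 = 46; the blank must be 49 − 46 = 3.
Column 3 has 12 + 15 + 3 − 2 − 3 + 11 = 36; the blank must be 49 − 36 = 13.
Row 2 has 8 + 2 + 13 + 8 + 3 + 16 = 50; the blank must be 49 − 50 = -1.

x = 9, k = 0, b = 12, n = -1, q = 13, c = 3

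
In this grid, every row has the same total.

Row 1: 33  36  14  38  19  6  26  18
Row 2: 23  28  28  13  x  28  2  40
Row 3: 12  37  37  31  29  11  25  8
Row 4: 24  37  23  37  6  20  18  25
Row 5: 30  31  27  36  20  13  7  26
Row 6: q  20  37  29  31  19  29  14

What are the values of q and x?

q = 11, x = 28

Rows 4 and 5 both add up to 190, so every row sums to 190.
Row 6: 20 + 37 + 29 + 31 + 19 + 29 + 14 = 179, so the missing entry is 190 − 179 = 11.
Row 2: 23 + 28 + 28 + 13 + 28 + 2 + 40 = 162, so the missing entry is 190 − 162 = 28.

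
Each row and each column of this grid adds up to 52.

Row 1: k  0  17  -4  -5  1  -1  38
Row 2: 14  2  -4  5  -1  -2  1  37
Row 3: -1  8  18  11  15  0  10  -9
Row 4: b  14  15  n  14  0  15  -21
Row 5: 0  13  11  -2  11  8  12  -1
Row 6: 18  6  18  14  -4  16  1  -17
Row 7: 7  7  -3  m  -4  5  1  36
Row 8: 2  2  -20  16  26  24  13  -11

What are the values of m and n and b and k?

The known cells in row 1 total 46, leaving 52 − 46 = 6 for the blank.
The known cells in row 7 total 49, leaving 52 − 49 = 3 for the blank.
The known cells in column 4 total 43, leaving 52 − 43 = 9 for the blank.
The known cells in row 4 total 46, leaving 52 − 46 = 6 for the blank.

m = 3, n = 9, b = 6, k = 6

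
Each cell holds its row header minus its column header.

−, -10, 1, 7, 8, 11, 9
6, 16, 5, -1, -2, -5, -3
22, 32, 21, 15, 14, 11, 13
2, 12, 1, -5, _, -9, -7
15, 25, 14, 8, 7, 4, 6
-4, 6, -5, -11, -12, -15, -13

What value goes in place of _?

2 − 8 = -6.

-6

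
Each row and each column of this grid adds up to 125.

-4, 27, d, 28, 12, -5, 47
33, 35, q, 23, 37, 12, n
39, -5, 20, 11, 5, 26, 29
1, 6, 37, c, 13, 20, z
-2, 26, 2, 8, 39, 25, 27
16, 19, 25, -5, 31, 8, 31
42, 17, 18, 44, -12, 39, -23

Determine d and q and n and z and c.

The known cells in row 1 total 105, leaving 125 − 105 = 20 for the blank.
The known cells in column 3 total 122, leaving 125 − 122 = 3 for the blank.
The known cells in column 4 total 109, leaving 125 − 109 = 16 for the blank.
The known cells in row 4 total 93, leaving 125 − 93 = 32 for the blank.
The known cells in row 2 total 143, leaving 125 − 143 = -18 for the blank.

d = 20, q = 3, n = -18, z = 32, c = 16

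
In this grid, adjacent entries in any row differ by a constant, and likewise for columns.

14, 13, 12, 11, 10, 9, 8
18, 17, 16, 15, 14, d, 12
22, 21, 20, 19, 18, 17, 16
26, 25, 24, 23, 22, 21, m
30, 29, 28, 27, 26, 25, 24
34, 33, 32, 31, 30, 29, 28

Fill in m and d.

m = 20, d = 13

Along each row the entries change by -1 per step; down each column they change by 4.
Row 4: from 26 at column 1, stepping by -1 to column 7 gives 20.
Row 2: from 18 at column 1, stepping by -1 to column 6 gives 13.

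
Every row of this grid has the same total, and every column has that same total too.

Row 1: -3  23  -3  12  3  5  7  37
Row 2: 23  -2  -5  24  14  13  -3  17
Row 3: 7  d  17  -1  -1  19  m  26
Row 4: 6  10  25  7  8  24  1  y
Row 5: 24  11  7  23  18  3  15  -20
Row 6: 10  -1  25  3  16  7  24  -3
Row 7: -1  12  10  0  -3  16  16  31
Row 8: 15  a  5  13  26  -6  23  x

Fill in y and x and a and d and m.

y = 0, x = -7, a = 12, d = 16, m = -2

Rows 1 and 2 both sum to 81, so that's the common total.
Row 4: 6 + 10 + 25 + 7 + 8 + 24 + 1 = 81, so its missing entry is 81 − 81 = 0.
Column 8: 37 + 17 + 26 + 0 − 20 − 3 + 31 = 88, so its missing entry is 81 − 88 = -7.
Row 8: 15 + 5 + 13 + 26 − 6 + 23 − 7 = 69, so its missing entry is 81 − 69 = 12.
Column 2: 23 − 2 + 10 + 11 − 1 + 12 + 12 = 65, so its missing entry is 81 − 65 = 16.
Row 3: 7 + 16 + 17 − 1 − 1 + 19 + 26 = 83, so its missing entry is 81 − 83 = -2.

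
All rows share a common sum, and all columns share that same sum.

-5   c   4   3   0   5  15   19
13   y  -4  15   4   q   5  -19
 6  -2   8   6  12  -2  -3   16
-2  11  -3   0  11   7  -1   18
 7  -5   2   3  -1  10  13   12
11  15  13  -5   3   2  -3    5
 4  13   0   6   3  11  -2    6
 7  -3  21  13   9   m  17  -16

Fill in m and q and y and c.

Rows 3 and 4 both sum to 41, so that's the common total.
The known cells in row 1 total 41, leaving 41 − 41 = 0 for the blank.
The known cells in column 2 total 29, leaving 41 − 29 = 12 for the blank.
The known cells in row 8 total 48, leaving 41 − 48 = -7 for the blank.
The known cells in row 2 total 26, leaving 41 − 26 = 15 for the blank.

m = -7, q = 15, y = 12, c = 0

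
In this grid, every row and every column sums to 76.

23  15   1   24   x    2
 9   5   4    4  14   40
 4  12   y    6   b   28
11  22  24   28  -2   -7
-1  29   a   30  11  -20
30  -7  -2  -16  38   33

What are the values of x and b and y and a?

x = 11, b = 4, y = 22, a = 27

Row 1 has 23 + 15 + 1 + 24 + 2 = 65; the blank must be 76 − 65 = 11.
Column 5 has 11 + 14 − 2 + 11 + 38 = 72; the blank must be 76 − 72 = 4.
Row 5 has -1 + 29 + 30 + 11 − 20 = 49; the blank must be 76 − 49 = 27.
Row 3 has 4 + 12 + 6 + 4 + 28 = 54; the blank must be 76 − 54 = 22.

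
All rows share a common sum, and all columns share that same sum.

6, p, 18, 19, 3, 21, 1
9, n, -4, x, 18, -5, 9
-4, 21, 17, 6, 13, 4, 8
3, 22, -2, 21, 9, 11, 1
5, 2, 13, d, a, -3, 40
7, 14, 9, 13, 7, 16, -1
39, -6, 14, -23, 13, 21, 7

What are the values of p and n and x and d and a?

p = -3, n = 15, x = 23, d = 6, a = 2

Rows 3 and 4 both sum to 65, so that's the common total.
Row 1: 6 + 18 + 19 + 3 + 21 + 1 = 68, so its missing entry is 65 − 68 = -3.
Column 5: 3 + 18 + 13 + 9 + 7 + 13 = 63, so its missing entry is 65 − 63 = 2.
Row 5: 5 + 2 + 13 + 2 − 3 + 40 = 59, so its missing entry is 65 − 59 = 6.
Column 2: -3 + 21 + 22 + 2 + 14 − 6 = 50, so its missing entry is 65 − 50 = 15.
Row 2: 9 + 15 − 4 + 18 − 5 + 9 = 42, so its missing entry is 65 − 42 = 23.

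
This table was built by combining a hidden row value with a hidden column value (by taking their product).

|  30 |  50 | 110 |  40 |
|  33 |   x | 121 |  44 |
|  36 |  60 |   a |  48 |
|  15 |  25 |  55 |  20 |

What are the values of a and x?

a = 132, x = 55

Each row is a constant multiple of every other row — this is a multiplication table with the headers hidden.
Row 3 is 48/40 = 6/5 times row 1, so its entry in column 3 is 110 × 6/5 = 132.
Row 2 is 44/40 = 11/10 times row 1, so its entry in column 2 is 50 × 11/10 = 55.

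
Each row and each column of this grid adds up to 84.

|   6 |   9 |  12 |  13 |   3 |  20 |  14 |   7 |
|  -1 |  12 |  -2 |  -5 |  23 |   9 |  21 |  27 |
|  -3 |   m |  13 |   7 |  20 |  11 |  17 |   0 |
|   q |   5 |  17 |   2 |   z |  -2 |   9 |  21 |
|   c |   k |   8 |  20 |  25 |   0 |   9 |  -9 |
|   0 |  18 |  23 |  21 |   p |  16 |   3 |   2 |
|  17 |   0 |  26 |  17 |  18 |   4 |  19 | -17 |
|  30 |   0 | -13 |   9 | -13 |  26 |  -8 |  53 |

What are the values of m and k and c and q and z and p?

Row 3 has -3 + 13 + 7 + 20 + 11 + 17 + 0 = 65; the blank must be 84 − 65 = 19.
Row 6 has 0 + 18 + 23 + 21 + 16 + 3 + 2 = 83; the blank must be 84 − 83 = 1.
Column 5 has 3 + 23 + 20 + 25 + 1 + 18 − 13 = 77; the blank must be 84 − 77 = 7.
Row 4 has 5 + 17 + 2 + 7 − 2 + 9 + 21 = 59; the blank must be 84 − 59 = 25.
Column 1 has 6 − 1 − 3 + 25 + 0 + 17 + 30 = 74; the blank must be 84 − 74 = 10.
Row 5 has 10 + 8 + 20 + 25 + 0 + 9 − 9 = 63; the blank must be 84 − 63 = 21.

m = 19, k = 21, c = 10, q = 25, z = 7, p = 1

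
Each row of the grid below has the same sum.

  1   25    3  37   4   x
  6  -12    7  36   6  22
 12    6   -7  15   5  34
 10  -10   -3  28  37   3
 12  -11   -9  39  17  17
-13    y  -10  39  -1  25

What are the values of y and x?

y = 25, x = -5

Row 4 sums to 65 and so does row 5; that's the common total.
In row 6 the known cells total 40, leaving 65 − 40 = 25.
In row 1 the known cells total 70, leaving 65 − 70 = -5.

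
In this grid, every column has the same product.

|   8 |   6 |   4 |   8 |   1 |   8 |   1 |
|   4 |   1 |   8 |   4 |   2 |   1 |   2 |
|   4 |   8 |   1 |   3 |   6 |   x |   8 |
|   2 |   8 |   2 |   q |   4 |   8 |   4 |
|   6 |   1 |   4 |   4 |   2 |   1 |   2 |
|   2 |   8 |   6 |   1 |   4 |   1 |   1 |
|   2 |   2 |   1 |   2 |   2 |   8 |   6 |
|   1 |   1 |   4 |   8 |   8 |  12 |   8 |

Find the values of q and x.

q = 1, x = 1

Columns 1 and 7 each multiply to 6144, so every column has product 6144.
Column 4: 8×4×3×4×1×2×8 = 6144, so the missing entry is 6144 ÷ 6144 = 1.
Column 6: 8×1×8×1×1×8×12 = 6144, so the missing entry is 6144 ÷ 6144 = 1.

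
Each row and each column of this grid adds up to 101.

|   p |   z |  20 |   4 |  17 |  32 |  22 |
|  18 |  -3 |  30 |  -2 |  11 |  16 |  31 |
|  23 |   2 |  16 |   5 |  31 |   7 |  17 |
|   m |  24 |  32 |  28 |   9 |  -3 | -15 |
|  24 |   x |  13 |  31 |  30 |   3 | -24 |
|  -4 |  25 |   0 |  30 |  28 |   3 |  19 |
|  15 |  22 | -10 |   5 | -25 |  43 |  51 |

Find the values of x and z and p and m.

x = 24, z = 7, p = -1, m = 26

Row 5: 24 + 13 + 31 + 30 + 3 − 24 = 77, so its missing entry is 101 − 77 = 24.
Column 2: -3 + 2 + 24 + 24 + 25 + 22 = 94, so its missing entry is 101 − 94 = 7.
Row 4: 24 + 32 + 28 + 9 − 3 − 15 = 75, so its missing entry is 101 − 75 = 26.
Row 1: 7 + 20 + 4 + 17 + 32 + 22 = 102, so its missing entry is 101 − 102 = -1.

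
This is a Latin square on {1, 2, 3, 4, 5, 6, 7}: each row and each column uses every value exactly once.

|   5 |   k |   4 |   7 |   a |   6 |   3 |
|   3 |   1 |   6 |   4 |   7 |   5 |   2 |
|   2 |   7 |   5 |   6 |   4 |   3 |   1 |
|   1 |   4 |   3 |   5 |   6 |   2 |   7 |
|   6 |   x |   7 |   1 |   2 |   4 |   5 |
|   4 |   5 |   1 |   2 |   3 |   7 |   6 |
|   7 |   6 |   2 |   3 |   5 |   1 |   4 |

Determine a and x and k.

At (row 5, col 2): row 5 already has {1, 2, 4, 5, 6, 7}, so the value is 3.
For row 1, column 2: column 2 already has {1, 3, 4, 5, 6, 7}; that leaves 2.
Cell (1,5): row 1 already has {2, 3, 4, 5, 6, 7} → 1.

a = 1, x = 3, k = 2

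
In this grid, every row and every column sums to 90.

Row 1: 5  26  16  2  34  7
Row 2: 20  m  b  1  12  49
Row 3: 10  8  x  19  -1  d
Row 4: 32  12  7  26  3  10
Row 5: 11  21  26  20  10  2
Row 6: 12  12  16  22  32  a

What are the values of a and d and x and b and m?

Row 6 has 12 + 12 + 16 + 22 + 32 = 94; the blank must be 90 − 94 = -4.
Column 2 has 26 + 8 + 12 + 21 + 12 = 79; the blank must be 90 − 79 = 11.
Row 2 has 20 + 11 + 1 + 12 + 49 = 93; the blank must be 90 − 93 = -3.
Column 3 has 16 − 3 + 7 + 26 + 16 = 62; the blank must be 90 − 62 = 28.
Row 3 has 10 + 8 + 28 + 19 − 1 = 64; the blank must be 90 − 64 = 26.

a = -4, d = 26, x = 28, b = -3, m = 11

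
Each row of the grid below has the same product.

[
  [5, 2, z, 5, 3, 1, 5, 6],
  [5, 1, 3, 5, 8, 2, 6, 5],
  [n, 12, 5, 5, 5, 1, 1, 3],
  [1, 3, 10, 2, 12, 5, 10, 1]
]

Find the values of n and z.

Rows 2 and 4 each multiply to 36000, so every row has product 36000.
Row 3: 12×5×5×5×1×1×3 = 4500, so the missing entry is 36000 ÷ 4500 = 8.
Row 1: 5×2×5×3×1×5×6 = 4500, so the missing entry is 36000 ÷ 4500 = 8.

n = 8, z = 8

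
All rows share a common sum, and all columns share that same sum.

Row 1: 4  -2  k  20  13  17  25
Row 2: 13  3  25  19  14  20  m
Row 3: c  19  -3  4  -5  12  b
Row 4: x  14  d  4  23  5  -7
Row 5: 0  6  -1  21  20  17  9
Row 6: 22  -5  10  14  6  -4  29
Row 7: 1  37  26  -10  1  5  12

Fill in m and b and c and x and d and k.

m = -22, b = 26, c = 19, x = 13, d = 20, k = -5

Rows 5 and 6 both sum to 72, so that's the common total.
Row 1: 4 − 2 + 20 + 13 + 17 + 25 = 77, so its missing entry is 72 − 77 = -5.
Row 2: 13 + 3 + 25 + 19 + 14 + 20 = 94, so its missing entry is 72 − 94 = -22.
Column 7: 25 − 22 − 7 + 9 + 29 + 12 = 46, so its missing entry is 72 − 46 = 26.
Row 3: 19 − 3 + 4 − 5 + 12 + 26 = 53, so its missing entry is 72 − 53 = 19.
Column 1: 4 + 13 + 19 + 0 + 22 + 1 = 59, so its missing entry is 72 − 59 = 13.
Row 4: 13 + 14 + 4 + 23 + 5 − 7 = 52, so its missing entry is 72 − 52 = 20.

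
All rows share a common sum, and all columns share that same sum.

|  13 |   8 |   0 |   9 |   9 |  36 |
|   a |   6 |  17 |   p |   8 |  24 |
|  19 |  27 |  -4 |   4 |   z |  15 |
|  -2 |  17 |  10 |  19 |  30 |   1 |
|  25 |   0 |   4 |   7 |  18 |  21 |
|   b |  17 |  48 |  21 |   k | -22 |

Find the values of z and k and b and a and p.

Rows 1 and 4 both sum to 75, so that's the common total.
Row 3 has 19 + 27 − 4 + 4 + 15 = 61; the blank must be 75 − 61 = 14.
Column 5 has 9 + 8 + 14 + 30 + 18 = 79; the blank must be 75 − 79 = -4.
Row 6 has 17 + 48 + 21 − 4 − 22 = 60; the blank must be 75 − 60 = 15.
Column 1 has 13 + 19 − 2 + 25 + 15 = 70; the blank must be 75 − 70 = 5.
Row 2 has 5 + 6 + 17 + 8 + 24 = 60; the blank must be 75 − 60 = 15.

z = 14, k = -4, b = 15, a = 5, p = 15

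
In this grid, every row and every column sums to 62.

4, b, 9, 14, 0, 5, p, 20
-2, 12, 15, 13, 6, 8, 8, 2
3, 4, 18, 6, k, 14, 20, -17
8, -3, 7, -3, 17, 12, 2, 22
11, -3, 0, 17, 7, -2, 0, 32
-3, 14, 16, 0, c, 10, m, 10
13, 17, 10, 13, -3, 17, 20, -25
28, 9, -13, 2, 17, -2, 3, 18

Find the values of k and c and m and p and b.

k = 14, c = 4, m = 11, p = -2, b = 12

The known cells in column 2 total 50, leaving 62 − 50 = 12 for the blank.
The known cells in row 3 total 48, leaving 62 − 48 = 14 for the blank.
The known cells in column 5 total 58, leaving 62 − 58 = 4 for the blank.
The known cells in row 1 total 64, leaving 62 − 64 = -2 for the blank.
The known cells in row 6 total 51, leaving 62 − 51 = 11 for the blank.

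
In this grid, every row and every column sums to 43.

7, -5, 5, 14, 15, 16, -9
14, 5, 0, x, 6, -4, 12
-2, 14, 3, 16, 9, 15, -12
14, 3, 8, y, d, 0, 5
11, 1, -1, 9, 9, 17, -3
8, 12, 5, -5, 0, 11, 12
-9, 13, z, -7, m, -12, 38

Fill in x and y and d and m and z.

The known cells in column 3 total 20, leaving 43 − 20 = 23 for the blank.
The known cells in row 7 total 46, leaving 43 − 46 = -3 for the blank.
The known cells in column 5 total 36, leaving 43 − 36 = 7 for the blank.
The known cells in row 4 total 37, leaving 43 − 37 = 6 for the blank.
The known cells in row 2 total 33, leaving 43 − 33 = 10 for the blank.

x = 10, y = 6, d = 7, m = -3, z = 23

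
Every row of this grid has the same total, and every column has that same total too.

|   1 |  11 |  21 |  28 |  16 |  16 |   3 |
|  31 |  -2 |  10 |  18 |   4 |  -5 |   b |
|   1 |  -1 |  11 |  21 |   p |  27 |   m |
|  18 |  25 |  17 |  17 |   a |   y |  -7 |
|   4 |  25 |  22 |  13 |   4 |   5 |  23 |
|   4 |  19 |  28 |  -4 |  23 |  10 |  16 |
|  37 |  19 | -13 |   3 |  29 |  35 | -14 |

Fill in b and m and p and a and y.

Rows 1 and 5 both sum to 96, so that's the common total.
Row 2: 31 − 2 + 10 + 18 + 4 − 5 = 56, so its missing entry is 96 − 56 = 40.
Column 7: 3 + 40 − 7 + 23 + 16 − 14 = 61, so its missing entry is 96 − 61 = 35.
Row 3: 1 − 1 + 11 + 21 + 27 + 35 = 94, so its missing entry is 96 − 94 = 2.
Column 5: 16 + 4 + 2 + 4 + 23 + 29 = 78, so its missing entry is 96 − 78 = 18.
Row 4: 18 + 25 + 17 + 17 + 18 − 7 = 88, so its missing entry is 96 − 88 = 8.

b = 40, m = 35, p = 2, a = 18, y = 8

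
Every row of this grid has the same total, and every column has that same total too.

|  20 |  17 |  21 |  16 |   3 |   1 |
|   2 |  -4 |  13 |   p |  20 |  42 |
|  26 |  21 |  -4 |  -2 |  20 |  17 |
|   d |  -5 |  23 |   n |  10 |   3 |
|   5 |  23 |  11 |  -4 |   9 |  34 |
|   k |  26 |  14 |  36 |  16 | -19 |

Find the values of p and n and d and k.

Rows 1 and 3 both sum to 78, so that's the common total.
Row 6: 26 + 14 + 36 + 16 − 19 = 73, so its missing entry is 78 − 73 = 5.
Row 2: 2 − 4 + 13 + 20 + 42 = 73, so its missing entry is 78 − 73 = 5.
Column 4: 16 + 5 − 2 − 4 + 36 = 51, so its missing entry is 78 − 51 = 27.
Row 4: -5 + 23 + 27 + 10 + 3 = 58, so its missing entry is 78 − 58 = 20.

p = 5, n = 27, d = 20, k = 5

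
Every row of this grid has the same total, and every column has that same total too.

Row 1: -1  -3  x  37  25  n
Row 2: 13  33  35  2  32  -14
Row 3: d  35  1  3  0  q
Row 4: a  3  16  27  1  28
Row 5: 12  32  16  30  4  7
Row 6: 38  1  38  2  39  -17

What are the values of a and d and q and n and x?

Rows 2 and 5 both sum to 101, so that's the common total.
Row 4: 3 + 16 + 27 + 1 + 28 = 75, so its missing entry is 101 − 75 = 26.
Column 1: -1 + 13 + 26 + 12 + 38 = 88, so its missing entry is 101 − 88 = 13.
Column 3: 35 + 1 + 16 + 16 + 38 = 106, so its missing entry is 101 − 106 = -5.
Row 1: -1 − 3 − 5 + 37 + 25 = 53, so its missing entry is 101 − 53 = 48.
Row 3: 13 + 35 + 1 + 3 + 0 = 52, so its missing entry is 101 − 52 = 49.

a = 26, d = 13, q = 49, n = 48, x = -5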